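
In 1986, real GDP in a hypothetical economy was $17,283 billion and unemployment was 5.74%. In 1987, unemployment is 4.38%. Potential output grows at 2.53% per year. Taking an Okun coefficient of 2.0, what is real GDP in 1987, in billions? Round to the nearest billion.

$18,190 billion

Δu = 4.38 - 5.74 = -1.36 points.
Okun's law (growth form): g_Y = g_Y* - β × Δu = 2.53 - 2.0 × (-1.36) = 2.53 + 2.72 = 5.25%.
Real GDP in the next year = 17283 × (1 + 5.25/100) = 17283 × 1.0525 ≈ 18190 billion.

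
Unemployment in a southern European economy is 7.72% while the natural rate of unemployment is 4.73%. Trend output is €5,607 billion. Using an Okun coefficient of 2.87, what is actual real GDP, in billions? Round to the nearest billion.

€5,126 billion

Unemployment gap = 7.72 - 4.73 = 2.99 points, so the output gap is -2.87 × 2.99 = -8.5813%.
Actual GDP = 5607 × (1 - 8.5813/100) = 5607 × 0.914187 ≈ 5126 billion.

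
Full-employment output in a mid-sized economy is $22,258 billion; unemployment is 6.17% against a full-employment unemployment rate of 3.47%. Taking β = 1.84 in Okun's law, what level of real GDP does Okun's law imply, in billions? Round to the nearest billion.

Unemployment gap = 6.17 - 3.47 = 2.7 points, so the output gap is -1.84 × 2.7 = -4.968%.
Actual GDP = 22258 × (1 - 4.968/100) = 22258 × 0.95032 ≈ 21152 billion.

$21,152 billion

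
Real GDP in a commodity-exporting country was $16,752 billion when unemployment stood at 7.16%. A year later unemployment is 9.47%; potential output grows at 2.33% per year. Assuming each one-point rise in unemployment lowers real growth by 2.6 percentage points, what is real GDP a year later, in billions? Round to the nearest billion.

$16,136 billion

Δu = 9.47 - 7.16 = 2.31 points.
Okun's law (growth form): g_Y = g_Y* - β × Δu = 2.33 - 2.6 × (2.31) = 2.33 - 6.006 = -3.676%.
Real GDP in the next year = 16752 × (1 - 3.676/100) = 16752 × 0.96324 ≈ 16136 billion.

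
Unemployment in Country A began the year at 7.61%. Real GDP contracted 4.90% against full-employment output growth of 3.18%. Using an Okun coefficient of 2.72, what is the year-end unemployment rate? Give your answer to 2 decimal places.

10.58%

Growth-rate Okun's law: g_Y = g_Y* - β × Δu, so Δu = (g_Y* - g_Y)/β.
Δu = (3.18 + 4.9)/2.72 = 8.08/2.72 = 2.97 percentage points.
Year-end unemployment = 7.61 + 2.97 = 10.58%.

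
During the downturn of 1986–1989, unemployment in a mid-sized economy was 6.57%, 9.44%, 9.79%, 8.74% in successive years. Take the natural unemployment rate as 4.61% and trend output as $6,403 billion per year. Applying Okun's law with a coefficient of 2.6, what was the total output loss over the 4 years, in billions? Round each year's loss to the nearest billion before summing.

$2,680 billion

Year 1986: gap = -2.6 × (6.57 - 4.61) = -5.096%, loss ≈ 6403 × 5.096/100 ≈ 326.
Year 1987: gap = -2.6 × (9.44 - 4.61) = -12.558%, loss ≈ 6403 × 12.558/100 ≈ 804.
Year 1988: gap = -2.6 × (9.79 - 4.61) = -13.468%, loss ≈ 6403 × 13.468/100 ≈ 862.
Year 1989: gap = -2.6 × (8.74 - 4.61) = -10.738%, loss ≈ 6403 × 10.738/100 ≈ 688.
Total lost output = 326 + 804 + 862 + 688 = 2680 billion.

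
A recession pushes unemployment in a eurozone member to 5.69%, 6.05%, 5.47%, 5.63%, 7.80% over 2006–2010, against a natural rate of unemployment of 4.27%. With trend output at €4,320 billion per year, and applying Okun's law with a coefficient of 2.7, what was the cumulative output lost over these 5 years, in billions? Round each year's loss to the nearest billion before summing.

Year 2006: gap = -2.7 × (5.69 - 4.27) = -3.834%, loss ≈ 4320 × 3.834/100 ≈ 166.
Year 2007: gap = -2.7 × (6.05 - 4.27) = -4.806%, loss ≈ 4320 × 4.806/100 ≈ 208.
Year 2008: gap = -2.7 × (5.47 - 4.27) = -3.24%, loss ≈ 4320 × 3.24/100 ≈ 140.
Year 2009: gap = -2.7 × (5.63 - 4.27) = -3.672%, loss ≈ 4320 × 3.672/100 ≈ 159.
Year 2010: gap = -2.7 × (7.8 - 4.27) = -9.531%, loss ≈ 4320 × 9.531/100 ≈ 412.
Total lost output = 166 + 208 + 140 + 159 + 412 = 1085 billion.

€1,085 billion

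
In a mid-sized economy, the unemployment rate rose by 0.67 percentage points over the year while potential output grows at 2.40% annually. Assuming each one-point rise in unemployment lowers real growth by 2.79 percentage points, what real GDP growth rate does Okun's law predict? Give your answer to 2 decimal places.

Growth-rate Okun's law: g_Y = g_Y* - β × Δu.
g_Y = 2.40 - 2.79 × (0.67) = 2.4 - 1.8693 = 0.5307%, i.e. 0.53% to 2 d.p.

0.53%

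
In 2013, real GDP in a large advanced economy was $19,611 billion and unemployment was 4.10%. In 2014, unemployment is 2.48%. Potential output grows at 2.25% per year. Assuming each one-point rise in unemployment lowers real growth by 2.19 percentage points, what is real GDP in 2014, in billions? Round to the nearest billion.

$20,748 billion

Δu = 2.48 - 4.1 = -1.62 points.
Okun's law (growth form): g_Y = g_Y* - β × Δu = 2.25 - 2.19 × (-1.62) = 2.25 + 3.5478 = 5.7978%.
Real GDP in the next year = 19611 × (1 + 5.7978/100) = 19611 × 1.057978 ≈ 20748 billion.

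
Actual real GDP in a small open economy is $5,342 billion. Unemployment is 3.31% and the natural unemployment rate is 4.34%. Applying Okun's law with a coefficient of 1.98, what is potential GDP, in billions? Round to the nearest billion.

$5,235 billion

Unemployment gap = 3.31 - 4.34 = -1.03 points, so output gap = -1.98 × (-1.03) = 2.0394%.
Since Y = Y* × (1 + gap/100), Y* = 5342/1.020394 ≈ 5235 billion.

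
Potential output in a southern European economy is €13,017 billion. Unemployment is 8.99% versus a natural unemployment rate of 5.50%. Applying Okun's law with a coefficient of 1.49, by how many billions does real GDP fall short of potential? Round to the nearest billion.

Output gap = -1.49 × (8.99 - 5.5) = -1.49 × 3.49 = -5.2001%.
Actual GDP ≈ 13017 × 0.947999 ≈ 12340 billion, so the shortfall is 13017 - 12340 = 677 billion.

€677 billion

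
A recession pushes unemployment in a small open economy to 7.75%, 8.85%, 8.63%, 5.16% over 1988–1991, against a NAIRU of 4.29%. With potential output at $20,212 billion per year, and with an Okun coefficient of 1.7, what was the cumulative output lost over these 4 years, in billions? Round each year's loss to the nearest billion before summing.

Year 1988: gap = -1.7 × (7.75 - 4.29) = -5.882%, loss ≈ 20212 × 5.882/100 ≈ 1189.
Year 1989: gap = -1.7 × (8.85 - 4.29) = -7.752%, loss ≈ 20212 × 7.752/100 ≈ 1567.
Year 1990: gap = -1.7 × (8.63 - 4.29) = -7.378%, loss ≈ 20212 × 7.378/100 ≈ 1491.
Year 1991: gap = -1.7 × (5.16 - 4.29) = -1.479%, loss ≈ 20212 × 1.479/100 ≈ 299.
Total lost output = 1189 + 1567 + 1491 + 299 = 4546 billion.

$4,546 billion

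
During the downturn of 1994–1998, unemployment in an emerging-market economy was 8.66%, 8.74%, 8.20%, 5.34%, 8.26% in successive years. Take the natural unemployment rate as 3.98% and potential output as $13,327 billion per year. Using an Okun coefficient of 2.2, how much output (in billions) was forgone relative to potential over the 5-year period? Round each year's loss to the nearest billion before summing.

Year 1994: gap = -2.2 × (8.66 - 3.98) = -10.296%, loss ≈ 13327 × 10.296/100 ≈ 1372.
Year 1995: gap = -2.2 × (8.74 - 3.98) = -10.472%, loss ≈ 13327 × 10.472/100 ≈ 1396.
Year 1996: gap = -2.2 × (8.2 - 3.98) = -9.284%, loss ≈ 13327 × 9.284/100 ≈ 1237.
Year 1997: gap = -2.2 × (5.34 - 3.98) = -2.992%, loss ≈ 13327 × 2.992/100 ≈ 399.
Year 1998: gap = -2.2 × (8.26 - 3.98) = -9.416%, loss ≈ 13327 × 9.416/100 ≈ 1255.
Total lost output = 1372 + 1396 + 1237 + 399 + 1255 = 5659 billion.

$5,659 billion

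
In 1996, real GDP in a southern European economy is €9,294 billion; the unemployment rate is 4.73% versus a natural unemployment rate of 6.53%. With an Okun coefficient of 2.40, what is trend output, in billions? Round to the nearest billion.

Unemployment gap = 4.73 - 6.53 = -1.8 points, so output gap = -2.4 × (-1.8) = 4.32%.
Since Y = Y* × (1 + gap/100), Y* = 9294/1.0432 ≈ 8909 billion.

€8,909 billion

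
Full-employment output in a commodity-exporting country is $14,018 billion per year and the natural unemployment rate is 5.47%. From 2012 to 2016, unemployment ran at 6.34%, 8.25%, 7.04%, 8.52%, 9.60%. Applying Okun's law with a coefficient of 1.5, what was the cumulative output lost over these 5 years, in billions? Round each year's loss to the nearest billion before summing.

Year 2012: gap = -1.5 × (6.34 - 5.47) = -1.305%, loss ≈ 14018 × 1.305/100 ≈ 183.
Year 2013: gap = -1.5 × (8.25 - 5.47) = -4.17%, loss ≈ 14018 × 4.17/100 ≈ 585.
Year 2014: gap = -1.5 × (7.04 - 5.47) = -2.355%, loss ≈ 14018 × 2.355/100 ≈ 330.
Year 2015: gap = -1.5 × (8.52 - 5.47) = -4.575%, loss ≈ 14018 × 4.575/100 ≈ 641.
Year 2016: gap = -1.5 × (9.6 - 5.47) = -6.195%, loss ≈ 14018 × 6.195/100 ≈ 868.
Total lost output = 183 + 585 + 330 + 641 + 868 = 2607 billion.

$2,607 billion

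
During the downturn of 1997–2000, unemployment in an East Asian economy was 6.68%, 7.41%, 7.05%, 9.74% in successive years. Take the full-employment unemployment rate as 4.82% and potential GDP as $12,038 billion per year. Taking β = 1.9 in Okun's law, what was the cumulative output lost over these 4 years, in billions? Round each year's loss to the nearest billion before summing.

$2,652 billion

Year 1997: gap = -1.9 × (6.68 - 4.82) = -3.534%, loss ≈ 12038 × 3.534/100 ≈ 425.
Year 1998: gap = -1.9 × (7.41 - 4.82) = -4.921%, loss ≈ 12038 × 4.921/100 ≈ 592.
Year 1999: gap = -1.9 × (7.05 - 4.82) = -4.237%, loss ≈ 12038 × 4.237/100 ≈ 510.
Year 2000: gap = -1.9 × (9.74 - 4.82) = -9.348%, loss ≈ 12038 × 9.348/100 ≈ 1125.
Total lost output = 425 + 592 + 510 + 1125 = 2652 billion.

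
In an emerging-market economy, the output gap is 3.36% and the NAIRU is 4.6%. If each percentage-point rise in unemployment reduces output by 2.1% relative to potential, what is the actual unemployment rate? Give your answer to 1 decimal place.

3.0%

From Okun's law, u - u* = -(output gap)/β = -(3.36)/2.1 = -1.6 points.
So u = 4.6 - 1.6 = 3.0%.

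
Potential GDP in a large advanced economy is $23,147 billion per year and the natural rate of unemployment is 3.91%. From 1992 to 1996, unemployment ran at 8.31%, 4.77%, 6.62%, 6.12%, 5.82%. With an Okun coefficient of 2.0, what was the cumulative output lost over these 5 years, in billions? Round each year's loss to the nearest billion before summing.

Year 1992: gap = -2.0 × (8.31 - 3.91) = -8.8%, loss ≈ 23147 × 8.8/100 ≈ 2037.
Year 1993: gap = -2.0 × (4.77 - 3.91) = -1.72%, loss ≈ 23147 × 1.72/100 ≈ 398.
Year 1994: gap = -2.0 × (6.62 - 3.91) = -5.42%, loss ≈ 23147 × 5.42/100 ≈ 1255.
Year 1995: gap = -2.0 × (6.12 - 3.91) = -4.42%, loss ≈ 23147 × 4.42/100 ≈ 1023.
Year 1996: gap = -2.0 × (5.82 - 3.91) = -3.82%, loss ≈ 23147 × 3.82/100 ≈ 884.
Total lost output = 2037 + 398 + 1255 + 1023 + 884 = 5597 billion.

$5,597 billion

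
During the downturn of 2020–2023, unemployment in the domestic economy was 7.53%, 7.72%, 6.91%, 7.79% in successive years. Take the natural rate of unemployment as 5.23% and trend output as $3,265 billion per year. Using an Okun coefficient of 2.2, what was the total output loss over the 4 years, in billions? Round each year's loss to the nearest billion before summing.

Year 2020: gap = -2.2 × (7.53 - 5.23) = -5.06%, loss ≈ 3265 × 5.06/100 ≈ 165.
Year 2021: gap = -2.2 × (7.72 - 5.23) = -5.478%, loss ≈ 3265 × 5.478/100 ≈ 179.
Year 2022: gap = -2.2 × (6.91 - 5.23) = -3.696%, loss ≈ 3265 × 3.696/100 ≈ 121.
Year 2023: gap = -2.2 × (7.79 - 5.23) = -5.632%, loss ≈ 3265 × 5.632/100 ≈ 184.
Total lost output = 165 + 179 + 121 + 184 = 649 billion.

$649 billion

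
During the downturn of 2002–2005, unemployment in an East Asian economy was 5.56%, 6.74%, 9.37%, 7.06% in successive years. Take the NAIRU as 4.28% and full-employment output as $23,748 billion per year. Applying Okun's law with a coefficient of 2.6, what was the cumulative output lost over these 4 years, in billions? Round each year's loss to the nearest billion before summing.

Year 2002: gap = -2.6 × (5.56 - 4.28) = -3.328%, loss ≈ 23748 × 3.328/100 ≈ 790.
Year 2003: gap = -2.6 × (6.74 - 4.28) = -6.396%, loss ≈ 23748 × 6.396/100 ≈ 1519.
Year 2004: gap = -2.6 × (9.37 - 4.28) = -13.234%, loss ≈ 23748 × 13.234/100 ≈ 3143.
Year 2005: gap = -2.6 × (7.06 - 4.28) = -7.228%, loss ≈ 23748 × 7.228/100 ≈ 1717.
Total lost output = 790 + 1519 + 3143 + 1717 = 7169 billion.

$7,169 billion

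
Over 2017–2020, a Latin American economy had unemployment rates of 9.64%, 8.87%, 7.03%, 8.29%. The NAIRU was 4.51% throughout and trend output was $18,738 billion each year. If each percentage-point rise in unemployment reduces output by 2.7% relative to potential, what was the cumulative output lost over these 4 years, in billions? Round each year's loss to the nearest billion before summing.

$7,988 billion

Year 2017: gap = -2.7 × (9.64 - 4.51) = -13.851%, loss ≈ 18738 × 13.851/100 ≈ 2595.
Year 2018: gap = -2.7 × (8.87 - 4.51) = -11.772%, loss ≈ 18738 × 11.772/100 ≈ 2206.
Year 2019: gap = -2.7 × (7.03 - 4.51) = -6.804%, loss ≈ 18738 × 6.804/100 ≈ 1275.
Year 2020: gap = -2.7 × (8.29 - 4.51) = -10.206%, loss ≈ 18738 × 10.206/100 ≈ 1912.
Total lost output = 2595 + 2206 + 1275 + 1912 = 7988 billion.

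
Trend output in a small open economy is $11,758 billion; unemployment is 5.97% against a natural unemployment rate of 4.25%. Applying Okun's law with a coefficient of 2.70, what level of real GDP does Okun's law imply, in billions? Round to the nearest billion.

Unemployment gap = 5.97 - 4.25 = 1.72 points, so the output gap is -2.7 × 1.72 = -4.644%.
Actual GDP = 11758 × (1 - 4.644/100) = 11758 × 0.95356 ≈ 11212 billion.

$11,212 billion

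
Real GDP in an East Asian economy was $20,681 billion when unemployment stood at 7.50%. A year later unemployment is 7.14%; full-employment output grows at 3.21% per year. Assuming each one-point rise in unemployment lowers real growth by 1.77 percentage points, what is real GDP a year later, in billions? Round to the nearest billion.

Δu = 7.14 - 7.5 = -0.36 points.
Okun's law (growth form): g_Y = g_Y* - β × Δu = 3.21 - 1.77 × (-0.36) = 3.21 + 0.6372 = 3.8472%.
Real GDP in the next year = 20681 × (1 + 3.8472/100) = 20681 × 1.038472 ≈ 21477 billion.

$21,477 billion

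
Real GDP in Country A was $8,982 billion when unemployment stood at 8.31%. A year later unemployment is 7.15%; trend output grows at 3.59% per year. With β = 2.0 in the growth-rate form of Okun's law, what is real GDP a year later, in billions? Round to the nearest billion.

Δu = 7.15 - 8.31 = -1.16 points.
Okun's law (growth form): g_Y = g_Y* - β × Δu = 3.59 - 2.0 × (-1.16) = 3.59 + 2.32 = 5.91%.
Real GDP in the next year = 8982 × (1 + 5.91/100) = 8982 × 1.0591 ≈ 9513 billion.

$9,513 billion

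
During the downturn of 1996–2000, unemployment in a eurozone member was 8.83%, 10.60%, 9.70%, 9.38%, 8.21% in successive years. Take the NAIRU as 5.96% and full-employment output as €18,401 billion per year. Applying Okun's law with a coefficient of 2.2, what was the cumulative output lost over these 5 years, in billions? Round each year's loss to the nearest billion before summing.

€6,849 billion

Year 1996: gap = -2.2 × (8.83 - 5.96) = -6.314%, loss ≈ 18401 × 6.314/100 ≈ 1162.
Year 1997: gap = -2.2 × (10.6 - 5.96) = -10.208%, loss ≈ 18401 × 10.208/100 ≈ 1878.
Year 1998: gap = -2.2 × (9.7 - 5.96) = -8.228%, loss ≈ 18401 × 8.228/100 ≈ 1514.
Year 1999: gap = -2.2 × (9.38 - 5.96) = -7.524%, loss ≈ 18401 × 7.524/100 ≈ 1384.
Year 2000: gap = -2.2 × (8.21 - 5.96) = -4.95%, loss ≈ 18401 × 4.95/100 ≈ 911.
Total lost output = 1162 + 1878 + 1514 + 1384 + 911 = 6849 billion.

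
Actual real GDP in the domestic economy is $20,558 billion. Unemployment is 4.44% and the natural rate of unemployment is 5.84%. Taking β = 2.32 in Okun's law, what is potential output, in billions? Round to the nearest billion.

Unemployment gap = 4.44 - 5.84 = -1.4 points, so output gap = -2.32 × (-1.4) = 3.248%.
Since Y = Y* × (1 + gap/100), Y* = 20558/1.03248 ≈ 19911 billion.

$19,911 billion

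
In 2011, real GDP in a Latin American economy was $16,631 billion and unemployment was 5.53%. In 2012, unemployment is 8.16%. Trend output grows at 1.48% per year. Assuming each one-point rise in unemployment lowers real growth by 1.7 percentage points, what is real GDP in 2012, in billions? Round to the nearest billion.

$16,134 billion

Δu = 8.16 - 5.53 = 2.63 points.
Okun's law (growth form): g_Y = g_Y* - β × Δu = 1.48 - 1.7 × (2.63) = 1.48 - 4.471 = -2.991%.
Real GDP in the next year = 16631 × (1 - 2.991/100) = 16631 × 0.97009 ≈ 16134 billion.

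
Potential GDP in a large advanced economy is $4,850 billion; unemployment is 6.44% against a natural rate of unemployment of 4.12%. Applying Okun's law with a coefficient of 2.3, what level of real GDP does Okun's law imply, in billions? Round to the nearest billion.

Unemployment gap = 6.44 - 4.12 = 2.32 points, so the output gap is -2.3 × 2.32 = -5.336%.
Actual GDP = 4850 × (1 - 5.336/100) = 4850 × 0.94664 ≈ 4591 billion.

$4,591 billion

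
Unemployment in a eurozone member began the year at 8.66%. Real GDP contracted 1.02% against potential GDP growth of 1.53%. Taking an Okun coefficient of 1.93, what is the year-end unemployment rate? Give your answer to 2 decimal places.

9.98%

Growth-rate Okun's law: g_Y = g_Y* - β × Δu, so Δu = (g_Y* - g_Y)/β.
Δu = (1.53 + 1.02)/1.93 = 2.55/1.93 = 1.32 percentage points.
Year-end unemployment = 8.66 + 1.32 = 9.98%.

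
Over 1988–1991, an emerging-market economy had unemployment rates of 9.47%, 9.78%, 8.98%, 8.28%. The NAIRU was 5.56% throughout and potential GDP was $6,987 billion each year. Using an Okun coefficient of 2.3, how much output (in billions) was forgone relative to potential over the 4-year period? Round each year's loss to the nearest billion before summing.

$2,293 billion

Year 1988: gap = -2.3 × (9.47 - 5.56) = -8.993%, loss ≈ 6987 × 8.993/100 ≈ 628.
Year 1989: gap = -2.3 × (9.78 - 5.56) = -9.706%, loss ≈ 6987 × 9.706/100 ≈ 678.
Year 1990: gap = -2.3 × (8.98 - 5.56) = -7.866%, loss ≈ 6987 × 7.866/100 ≈ 550.
Year 1991: gap = -2.3 × (8.28 - 5.56) = -6.256%, loss ≈ 6987 × 6.256/100 ≈ 437.
Total lost output = 628 + 678 + 550 + 437 = 2293 billion.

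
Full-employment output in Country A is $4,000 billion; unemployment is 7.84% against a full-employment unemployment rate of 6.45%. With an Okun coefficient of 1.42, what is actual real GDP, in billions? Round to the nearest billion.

$3,921 billion

Unemployment gap = 7.84 - 6.45 = 1.39 points, so the output gap is -1.42 × 1.39 = -1.9738%.
Actual GDP = 4000 × (1 - 1.9738/100) = 4000 × 0.980262 ≈ 3921 billion.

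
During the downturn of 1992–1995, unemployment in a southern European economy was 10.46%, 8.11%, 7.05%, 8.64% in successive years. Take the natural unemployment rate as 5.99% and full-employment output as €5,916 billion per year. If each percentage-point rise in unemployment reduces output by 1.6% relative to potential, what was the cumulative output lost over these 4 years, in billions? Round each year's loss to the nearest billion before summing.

€975 billion

Year 1992: gap = -1.6 × (10.46 - 5.99) = -7.152%, loss ≈ 5916 × 7.152/100 ≈ 423.
Year 1993: gap = -1.6 × (8.11 - 5.99) = -3.392%, loss ≈ 5916 × 3.392/100 ≈ 201.
Year 1994: gap = -1.6 × (7.05 - 5.99) = -1.696%, loss ≈ 5916 × 1.696/100 ≈ 100.
Year 1995: gap = -1.6 × (8.64 - 5.99) = -4.24%, loss ≈ 5916 × 4.24/100 ≈ 251.
Total lost output = 423 + 201 + 100 + 251 = 975 billion.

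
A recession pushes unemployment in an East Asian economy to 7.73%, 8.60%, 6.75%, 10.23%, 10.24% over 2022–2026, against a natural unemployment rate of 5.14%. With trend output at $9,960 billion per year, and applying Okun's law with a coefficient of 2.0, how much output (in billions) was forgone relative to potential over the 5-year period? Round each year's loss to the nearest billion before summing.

Year 2022: gap = -2.0 × (7.73 - 5.14) = -5.18%, loss ≈ 9960 × 5.18/100 ≈ 516.
Year 2023: gap = -2.0 × (8.6 - 5.14) = -6.92%, loss ≈ 9960 × 6.92/100 ≈ 689.
Year 2024: gap = -2.0 × (6.75 - 5.14) = -3.22%, loss ≈ 9960 × 3.22/100 ≈ 321.
Year 2025: gap = -2.0 × (10.23 - 5.14) = -10.18%, loss ≈ 9960 × 10.18/100 ≈ 1014.
Year 2026: gap = -2.0 × (10.24 - 5.14) = -10.2%, loss ≈ 9960 × 10.2/100 ≈ 1016.
Total lost output = 516 + 689 + 321 + 1014 + 1016 = 3556 billion.

$3,556 billion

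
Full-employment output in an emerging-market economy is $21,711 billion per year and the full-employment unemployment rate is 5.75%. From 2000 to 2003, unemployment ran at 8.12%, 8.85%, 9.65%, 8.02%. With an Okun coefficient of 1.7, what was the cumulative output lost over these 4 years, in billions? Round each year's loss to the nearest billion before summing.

$4,296 billion

Year 2000: gap = -1.7 × (8.12 - 5.75) = -4.029%, loss ≈ 21711 × 4.029/100 ≈ 875.
Year 2001: gap = -1.7 × (8.85 - 5.75) = -5.27%, loss ≈ 21711 × 5.27/100 ≈ 1144.
Year 2002: gap = -1.7 × (9.65 - 5.75) = -6.63%, loss ≈ 21711 × 6.63/100 ≈ 1439.
Year 2003: gap = -1.7 × (8.02 - 5.75) = -3.859%, loss ≈ 21711 × 3.859/100 ≈ 838.
Total lost output = 875 + 1144 + 1439 + 838 = 4296 billion.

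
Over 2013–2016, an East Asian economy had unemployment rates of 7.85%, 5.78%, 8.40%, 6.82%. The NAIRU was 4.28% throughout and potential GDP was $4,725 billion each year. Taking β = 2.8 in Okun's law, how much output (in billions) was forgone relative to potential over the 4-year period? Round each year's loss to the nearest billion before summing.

$1,551 billion

Year 2013: gap = -2.8 × (7.85 - 4.28) = -9.996%, loss ≈ 4725 × 9.996/100 ≈ 472.
Year 2014: gap = -2.8 × (5.78 - 4.28) = -4.2%, loss ≈ 4725 × 4.2/100 ≈ 198.
Year 2015: gap = -2.8 × (8.4 - 4.28) = -11.536%, loss ≈ 4725 × 11.536/100 ≈ 545.
Year 2016: gap = -2.8 × (6.82 - 4.28) = -7.112%, loss ≈ 4725 × 7.112/100 ≈ 336.
Total lost output = 472 + 198 + 545 + 336 = 1551 billion.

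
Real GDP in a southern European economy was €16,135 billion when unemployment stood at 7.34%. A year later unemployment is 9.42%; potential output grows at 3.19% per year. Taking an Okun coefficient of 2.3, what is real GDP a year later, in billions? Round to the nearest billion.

Δu = 9.42 - 7.34 = 2.08 points.
Okun's law (growth form): g_Y = g_Y* - β × Δu = 3.19 - 2.3 × (2.08) = 3.19 - 4.784 = -1.594%.
Real GDP in the next year = 16135 × (1 - 1.594/100) = 16135 × 0.98406 ≈ 15878 billion.

€15,878 billion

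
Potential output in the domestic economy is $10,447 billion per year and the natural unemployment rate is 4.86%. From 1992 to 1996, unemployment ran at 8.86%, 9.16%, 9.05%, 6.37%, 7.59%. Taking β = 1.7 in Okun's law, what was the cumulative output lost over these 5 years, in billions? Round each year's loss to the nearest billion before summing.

$2,971 billion

Year 1992: gap = -1.7 × (8.86 - 4.86) = -6.8%, loss ≈ 10447 × 6.8/100 ≈ 710.
Year 1993: gap = -1.7 × (9.16 - 4.86) = -7.31%, loss ≈ 10447 × 7.31/100 ≈ 764.
Year 1994: gap = -1.7 × (9.05 - 4.86) = -7.123%, loss ≈ 10447 × 7.123/100 ≈ 744.
Year 1995: gap = -1.7 × (6.37 - 4.86) = -2.567%, loss ≈ 10447 × 2.567/100 ≈ 268.
Year 1996: gap = -1.7 × (7.59 - 4.86) = -4.641%, loss ≈ 10447 × 4.641/100 ≈ 485.
Total lost output = 710 + 764 + 744 + 268 + 485 = 2971 billion.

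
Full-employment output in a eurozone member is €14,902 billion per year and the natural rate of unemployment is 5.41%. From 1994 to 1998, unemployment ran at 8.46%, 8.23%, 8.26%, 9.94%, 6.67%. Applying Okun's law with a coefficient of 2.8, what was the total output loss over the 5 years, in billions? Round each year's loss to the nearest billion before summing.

Year 1994: gap = -2.8 × (8.46 - 5.41) = -8.54%, loss ≈ 14902 × 8.54/100 ≈ 1273.
Year 1995: gap = -2.8 × (8.23 - 5.41) = -7.896%, loss ≈ 14902 × 7.896/100 ≈ 1177.
Year 1996: gap = -2.8 × (8.26 - 5.41) = -7.98%, loss ≈ 14902 × 7.98/100 ≈ 1189.
Year 1997: gap = -2.8 × (9.94 - 5.41) = -12.684%, loss ≈ 14902 × 12.684/100 ≈ 1890.
Year 1998: gap = -2.8 × (6.67 - 5.41) = -3.528%, loss ≈ 14902 × 3.528/100 ≈ 526.
Total lost output = 1273 + 1177 + 1189 + 1890 + 526 = 6055 billion.

€6,055 billion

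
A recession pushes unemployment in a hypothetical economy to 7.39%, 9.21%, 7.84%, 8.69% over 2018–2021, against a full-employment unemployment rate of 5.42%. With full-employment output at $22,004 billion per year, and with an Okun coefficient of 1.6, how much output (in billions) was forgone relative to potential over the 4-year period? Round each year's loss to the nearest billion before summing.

Year 2018: gap = -1.6 × (7.39 - 5.42) = -3.152%, loss ≈ 22004 × 3.152/100 ≈ 694.
Year 2019: gap = -1.6 × (9.21 - 5.42) = -6.064%, loss ≈ 22004 × 6.064/100 ≈ 1334.
Year 2020: gap = -1.6 × (7.84 - 5.42) = -3.872%, loss ≈ 22004 × 3.872/100 ≈ 852.
Year 2021: gap = -1.6 × (8.69 - 5.42) = -5.232%, loss ≈ 22004 × 5.232/100 ≈ 1151.
Total lost output = 694 + 1334 + 852 + 1151 = 4031 billion.

$4,031 billion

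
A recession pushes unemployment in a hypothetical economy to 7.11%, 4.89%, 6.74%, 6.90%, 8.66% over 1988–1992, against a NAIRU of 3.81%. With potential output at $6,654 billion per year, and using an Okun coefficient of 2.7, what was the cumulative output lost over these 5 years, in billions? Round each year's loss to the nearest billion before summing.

$2,739 billion

Year 1988: gap = -2.7 × (7.11 - 3.81) = -8.91%, loss ≈ 6654 × 8.91/100 ≈ 593.
Year 1989: gap = -2.7 × (4.89 - 3.81) = -2.916%, loss ≈ 6654 × 2.916/100 ≈ 194.
Year 1990: gap = -2.7 × (6.74 - 3.81) = -7.911%, loss ≈ 6654 × 7.911/100 ≈ 526.
Year 1991: gap = -2.7 × (6.9 - 3.81) = -8.343%, loss ≈ 6654 × 8.343/100 ≈ 555.
Year 1992: gap = -2.7 × (8.66 - 3.81) = -13.095%, loss ≈ 6654 × 13.095/100 ≈ 871.
Total lost output = 593 + 194 + 526 + 555 + 871 = 2739 billion.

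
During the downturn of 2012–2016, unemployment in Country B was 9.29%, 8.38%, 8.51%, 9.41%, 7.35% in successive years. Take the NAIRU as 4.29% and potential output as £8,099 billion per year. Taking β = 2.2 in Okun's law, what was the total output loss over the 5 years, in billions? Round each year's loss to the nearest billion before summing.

Year 2012: gap = -2.2 × (9.29 - 4.29) = -11%, loss ≈ 8099 × 11/100 ≈ 891.
Year 2013: gap = -2.2 × (8.38 - 4.29) = -8.998%, loss ≈ 8099 × 8.998/100 ≈ 729.
Year 2014: gap = -2.2 × (8.51 - 4.29) = -9.284%, loss ≈ 8099 × 9.284/100 ≈ 752.
Year 2015: gap = -2.2 × (9.41 - 4.29) = -11.264%, loss ≈ 8099 × 11.264/100 ≈ 912.
Year 2016: gap = -2.2 × (7.35 - 4.29) = -6.732%, loss ≈ 8099 × 6.732/100 ≈ 545.
Total lost output = 891 + 729 + 752 + 912 + 545 = 3829 billion.

£3,829 billion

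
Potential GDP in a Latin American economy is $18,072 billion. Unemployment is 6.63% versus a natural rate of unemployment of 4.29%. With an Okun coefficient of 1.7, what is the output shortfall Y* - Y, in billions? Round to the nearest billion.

Output gap = -1.7 × (6.63 - 4.29) = -1.7 × 2.34 = -3.978%.
Actual GDP ≈ 18072 × 0.96022 ≈ 17353 billion, so the shortfall is 18072 - 17353 = 719 billion.

$719 billion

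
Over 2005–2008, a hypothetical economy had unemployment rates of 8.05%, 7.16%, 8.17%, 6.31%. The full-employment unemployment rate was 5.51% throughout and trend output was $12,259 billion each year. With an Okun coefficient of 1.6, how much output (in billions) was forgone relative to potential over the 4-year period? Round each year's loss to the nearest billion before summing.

Year 2005: gap = -1.6 × (8.05 - 5.51) = -4.064%, loss ≈ 12259 × 4.064/100 ≈ 498.
Year 2006: gap = -1.6 × (7.16 - 5.51) = -2.64%, loss ≈ 12259 × 2.64/100 ≈ 324.
Year 2007: gap = -1.6 × (8.17 - 5.51) = -4.256%, loss ≈ 12259 × 4.256/100 ≈ 522.
Year 2008: gap = -1.6 × (6.31 - 5.51) = -1.28%, loss ≈ 12259 × 1.28/100 ≈ 157.
Total lost output = 498 + 324 + 522 + 157 = 1501 billion.

$1,501 billion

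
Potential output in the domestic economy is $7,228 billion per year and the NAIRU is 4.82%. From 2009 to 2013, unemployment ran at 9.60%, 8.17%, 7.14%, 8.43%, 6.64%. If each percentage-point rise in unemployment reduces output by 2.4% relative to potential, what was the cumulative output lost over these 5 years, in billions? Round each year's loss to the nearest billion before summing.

$2,754 billion

Year 2009: gap = -2.4 × (9.6 - 4.82) = -11.472%, loss ≈ 7228 × 11.472/100 ≈ 829.
Year 2010: gap = -2.4 × (8.17 - 4.82) = -8.04%, loss ≈ 7228 × 8.04/100 ≈ 581.
Year 2011: gap = -2.4 × (7.14 - 4.82) = -5.568%, loss ≈ 7228 × 5.568/100 ≈ 402.
Year 2012: gap = -2.4 × (8.43 - 4.82) = -8.664%, loss ≈ 7228 × 8.664/100 ≈ 626.
Year 2013: gap = -2.4 × (6.64 - 4.82) = -4.368%, loss ≈ 7228 × 4.368/100 ≈ 316.
Total lost output = 829 + 581 + 402 + 626 + 316 = 2754 billion.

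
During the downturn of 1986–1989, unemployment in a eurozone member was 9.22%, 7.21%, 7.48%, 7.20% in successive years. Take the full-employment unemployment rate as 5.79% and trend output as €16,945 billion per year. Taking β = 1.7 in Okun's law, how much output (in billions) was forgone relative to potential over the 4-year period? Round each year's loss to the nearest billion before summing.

Year 1986: gap = -1.7 × (9.22 - 5.79) = -5.831%, loss ≈ 16945 × 5.831/100 ≈ 988.
Year 1987: gap = -1.7 × (7.21 - 5.79) = -2.414%, loss ≈ 16945 × 2.414/100 ≈ 409.
Year 1988: gap = -1.7 × (7.48 - 5.79) = -2.873%, loss ≈ 16945 × 2.873/100 ≈ 487.
Year 1989: gap = -1.7 × (7.2 - 5.79) = -2.397%, loss ≈ 16945 × 2.397/100 ≈ 406.
Total lost output = 988 + 409 + 487 + 406 = 2290 billion.

€2,290 billion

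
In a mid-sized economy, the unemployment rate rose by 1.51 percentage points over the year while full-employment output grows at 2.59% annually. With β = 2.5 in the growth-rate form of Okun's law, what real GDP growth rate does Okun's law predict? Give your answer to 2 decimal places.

Growth-rate Okun's law: g_Y = g_Y* - β × Δu.
g_Y = 2.59 - 2.5 × (1.51) = 2.59 - 3.775 = -1.185%, i.e. -1.19% to 2 d.p.

-1.19%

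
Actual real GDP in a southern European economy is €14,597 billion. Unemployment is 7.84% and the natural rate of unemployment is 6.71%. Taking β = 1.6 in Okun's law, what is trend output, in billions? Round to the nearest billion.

€14,866 billion

Unemployment gap = 7.84 - 6.71 = 1.13 points, so output gap = -1.6 × 1.13 = -1.808%.
Since Y = Y* × (1 + gap/100), Y* = 14597/0.98192 ≈ 14866 billion.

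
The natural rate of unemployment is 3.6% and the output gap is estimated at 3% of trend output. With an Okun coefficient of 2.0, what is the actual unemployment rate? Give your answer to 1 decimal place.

2.1%

From Okun's law, u - u* = -(output gap)/β = -(3)/2.0 = -1.5 points.
So u = 3.6 - 1.5 = 2.1%.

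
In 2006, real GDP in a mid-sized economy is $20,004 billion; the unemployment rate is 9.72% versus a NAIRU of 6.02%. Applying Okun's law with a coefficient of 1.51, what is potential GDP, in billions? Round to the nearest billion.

Unemployment gap = 9.72 - 6.02 = 3.7 points, so output gap = -1.51 × 3.7 = -5.587%.
Since Y = Y* × (1 + gap/100), Y* = 20004/0.94413 ≈ 21188 billion.

$21,188 billion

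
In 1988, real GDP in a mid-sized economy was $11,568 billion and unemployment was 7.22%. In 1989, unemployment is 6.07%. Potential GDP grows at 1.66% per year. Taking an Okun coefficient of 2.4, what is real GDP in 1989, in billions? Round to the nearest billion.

Δu = 6.07 - 7.22 = -1.15 points.
Okun's law (growth form): g_Y = g_Y* - β × Δu = 1.66 - 2.4 × (-1.15) = 1.66 + 2.76 = 4.42%.
Real GDP in the next year = 11568 × (1 + 4.42/100) = 11568 × 1.0442 ≈ 12079 billion.

$12,079 billion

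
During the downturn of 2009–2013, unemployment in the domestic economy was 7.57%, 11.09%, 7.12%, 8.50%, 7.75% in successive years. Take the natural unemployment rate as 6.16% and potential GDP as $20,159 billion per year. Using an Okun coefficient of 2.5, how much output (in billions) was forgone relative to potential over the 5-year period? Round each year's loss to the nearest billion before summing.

Year 2009: gap = -2.5 × (7.57 - 6.16) = -3.525%, loss ≈ 20159 × 3.525/100 ≈ 711.
Year 2010: gap = -2.5 × (11.09 - 6.16) = -12.325%, loss ≈ 20159 × 12.325/100 ≈ 2485.
Year 2011: gap = -2.5 × (7.12 - 6.16) = -2.4%, loss ≈ 20159 × 2.4/100 ≈ 484.
Year 2012: gap = -2.5 × (8.5 - 6.16) = -5.85%, loss ≈ 20159 × 5.85/100 ≈ 1179.
Year 2013: gap = -2.5 × (7.75 - 6.16) = -3.975%, loss ≈ 20159 × 3.975/100 ≈ 801.
Total lost output = 711 + 2485 + 484 + 1179 + 801 = 5660 billion.

$5,660 billion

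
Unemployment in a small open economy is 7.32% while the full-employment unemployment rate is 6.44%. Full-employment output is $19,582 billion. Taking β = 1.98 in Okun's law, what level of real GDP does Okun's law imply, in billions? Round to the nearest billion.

Unemployment gap = 7.32 - 6.44 = 0.88 points, so the output gap is -1.98 × 0.88 = -1.7424%.
Actual GDP = 19582 × (1 - 1.7424/100) = 19582 × 0.982576 ≈ 19241 billion.

$19,241 billion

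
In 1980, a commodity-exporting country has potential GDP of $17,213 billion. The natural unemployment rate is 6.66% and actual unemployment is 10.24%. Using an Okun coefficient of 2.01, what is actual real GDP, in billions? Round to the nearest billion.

Unemployment gap = 10.24 - 6.66 = 3.58 points, so the output gap is -2.01 × 3.58 = -7.1958%.
Actual GDP = 17213 × (1 - 7.1958/100) = 17213 × 0.928042 ≈ 15974 billion.

$15,974 billion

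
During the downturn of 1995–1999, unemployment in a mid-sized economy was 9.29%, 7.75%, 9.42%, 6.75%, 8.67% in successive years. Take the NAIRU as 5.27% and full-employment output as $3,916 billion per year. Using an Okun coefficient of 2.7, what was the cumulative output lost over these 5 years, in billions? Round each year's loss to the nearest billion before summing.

Year 1995: gap = -2.7 × (9.29 - 5.27) = -10.854%, loss ≈ 3916 × 10.854/100 ≈ 425.
Year 1996: gap = -2.7 × (7.75 - 5.27) = -6.696%, loss ≈ 3916 × 6.696/100 ≈ 262.
Year 1997: gap = -2.7 × (9.42 - 5.27) = -11.205%, loss ≈ 3916 × 11.205/100 ≈ 439.
Year 1998: gap = -2.7 × (6.75 - 5.27) = -3.996%, loss ≈ 3916 × 3.996/100 ≈ 156.
Year 1999: gap = -2.7 × (8.67 - 5.27) = -9.18%, loss ≈ 3916 × 9.18/100 ≈ 359.
Total lost output = 425 + 262 + 439 + 156 + 359 = 1641 billion.

$1,641 billion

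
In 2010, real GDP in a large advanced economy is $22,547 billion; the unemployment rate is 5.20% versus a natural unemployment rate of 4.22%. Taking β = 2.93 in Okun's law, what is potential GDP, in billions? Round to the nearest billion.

$23,214 billion

Unemployment gap = 5.2 - 4.22 = 0.98 points, so output gap = -2.93 × 0.98 = -2.8714%.
Since Y = Y* × (1 + gap/100), Y* = 22547/0.971286 ≈ 23214 billion.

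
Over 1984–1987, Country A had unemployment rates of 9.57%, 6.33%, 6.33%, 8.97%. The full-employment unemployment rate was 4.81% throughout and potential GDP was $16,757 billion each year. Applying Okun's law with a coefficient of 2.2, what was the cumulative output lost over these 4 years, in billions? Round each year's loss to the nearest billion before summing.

$4,409 billion

Year 1984: gap = -2.2 × (9.57 - 4.81) = -10.472%, loss ≈ 16757 × 10.472/100 ≈ 1755.
Year 1985: gap = -2.2 × (6.33 - 4.81) = -3.344%, loss ≈ 16757 × 3.344/100 ≈ 560.
Year 1986: gap = -2.2 × (6.33 - 4.81) = -3.344%, loss ≈ 16757 × 3.344/100 ≈ 560.
Year 1987: gap = -2.2 × (8.97 - 4.81) = -9.152%, loss ≈ 16757 × 9.152/100 ≈ 1534.
Total lost output = 1755 + 560 + 560 + 1534 = 4409 billion.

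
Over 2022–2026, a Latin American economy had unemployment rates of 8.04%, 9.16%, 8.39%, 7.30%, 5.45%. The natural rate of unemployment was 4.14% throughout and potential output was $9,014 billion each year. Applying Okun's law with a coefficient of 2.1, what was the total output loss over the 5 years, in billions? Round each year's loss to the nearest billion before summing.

Year 2022: gap = -2.1 × (8.04 - 4.14) = -8.19%, loss ≈ 9014 × 8.19/100 ≈ 738.
Year 2023: gap = -2.1 × (9.16 - 4.14) = -10.542%, loss ≈ 9014 × 10.542/100 ≈ 950.
Year 2024: gap = -2.1 × (8.39 - 4.14) = -8.925%, loss ≈ 9014 × 8.925/100 ≈ 804.
Year 2025: gap = -2.1 × (7.3 - 4.14) = -6.636%, loss ≈ 9014 × 6.636/100 ≈ 598.
Year 2026: gap = -2.1 × (5.45 - 4.14) = -2.751%, loss ≈ 9014 × 2.751/100 ≈ 248.
Total lost output = 738 + 950 + 804 + 598 + 248 = 3338 billion.

$3,338 billion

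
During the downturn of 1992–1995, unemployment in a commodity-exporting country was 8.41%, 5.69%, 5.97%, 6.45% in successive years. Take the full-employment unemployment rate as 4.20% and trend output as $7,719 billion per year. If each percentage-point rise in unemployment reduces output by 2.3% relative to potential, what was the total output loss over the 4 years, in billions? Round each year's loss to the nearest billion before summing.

$1,725 billion

Year 1992: gap = -2.3 × (8.41 - 4.2) = -9.683%, loss ≈ 7719 × 9.683/100 ≈ 747.
Year 1993: gap = -2.3 × (5.69 - 4.2) = -3.427%, loss ≈ 7719 × 3.427/100 ≈ 265.
Year 1994: gap = -2.3 × (5.97 - 4.2) = -4.071%, loss ≈ 7719 × 4.071/100 ≈ 314.
Year 1995: gap = -2.3 × (6.45 - 4.2) = -5.175%, loss ≈ 7719 × 5.175/100 ≈ 399.
Total lost output = 747 + 265 + 314 + 399 = 1725 billion.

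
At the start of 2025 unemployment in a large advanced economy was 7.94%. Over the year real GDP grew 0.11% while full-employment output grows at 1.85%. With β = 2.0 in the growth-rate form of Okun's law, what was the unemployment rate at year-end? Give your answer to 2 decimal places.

Growth-rate Okun's law: g_Y = g_Y* - β × Δu, so Δu = (g_Y* - g_Y)/β.
Δu = (1.85 - 0.11)/2.0 = 1.74/2.0 = 0.87 percentage points.
Year-end unemployment = 7.94 + 0.87 = 8.81%.

8.81%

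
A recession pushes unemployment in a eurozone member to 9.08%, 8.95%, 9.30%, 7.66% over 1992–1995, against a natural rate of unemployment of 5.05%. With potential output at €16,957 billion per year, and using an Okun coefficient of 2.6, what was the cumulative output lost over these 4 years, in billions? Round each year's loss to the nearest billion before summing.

€6,521 billion

Year 1992: gap = -2.6 × (9.08 - 5.05) = -10.478%, loss ≈ 16957 × 10.478/100 ≈ 1777.
Year 1993: gap = -2.6 × (8.95 - 5.05) = -10.14%, loss ≈ 16957 × 10.14/100 ≈ 1719.
Year 1994: gap = -2.6 × (9.3 - 5.05) = -11.05%, loss ≈ 16957 × 11.05/100 ≈ 1874.
Year 1995: gap = -2.6 × (7.66 - 5.05) = -6.786%, loss ≈ 16957 × 6.786/100 ≈ 1151.
Total lost output = 1777 + 1719 + 1874 + 1151 = 6521 billion.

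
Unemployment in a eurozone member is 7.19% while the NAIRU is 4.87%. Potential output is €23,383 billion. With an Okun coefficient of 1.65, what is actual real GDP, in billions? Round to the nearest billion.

€22,488 billion

Unemployment gap = 7.19 - 4.87 = 2.32 points, so the output gap is -1.65 × 2.32 = -3.828%.
Actual GDP = 23383 × (1 - 3.828/100) = 23383 × 0.96172 ≈ 22488 billion.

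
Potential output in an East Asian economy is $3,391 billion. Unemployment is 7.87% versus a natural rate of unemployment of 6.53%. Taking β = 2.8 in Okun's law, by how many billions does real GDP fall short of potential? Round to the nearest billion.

$127 billion

Output gap = -2.8 × (7.87 - 6.53) = -2.8 × 1.34 = -3.752%.
Actual GDP ≈ 3391 × 0.96248 ≈ 3264 billion, so the shortfall is 3391 - 3264 = 127 billion.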